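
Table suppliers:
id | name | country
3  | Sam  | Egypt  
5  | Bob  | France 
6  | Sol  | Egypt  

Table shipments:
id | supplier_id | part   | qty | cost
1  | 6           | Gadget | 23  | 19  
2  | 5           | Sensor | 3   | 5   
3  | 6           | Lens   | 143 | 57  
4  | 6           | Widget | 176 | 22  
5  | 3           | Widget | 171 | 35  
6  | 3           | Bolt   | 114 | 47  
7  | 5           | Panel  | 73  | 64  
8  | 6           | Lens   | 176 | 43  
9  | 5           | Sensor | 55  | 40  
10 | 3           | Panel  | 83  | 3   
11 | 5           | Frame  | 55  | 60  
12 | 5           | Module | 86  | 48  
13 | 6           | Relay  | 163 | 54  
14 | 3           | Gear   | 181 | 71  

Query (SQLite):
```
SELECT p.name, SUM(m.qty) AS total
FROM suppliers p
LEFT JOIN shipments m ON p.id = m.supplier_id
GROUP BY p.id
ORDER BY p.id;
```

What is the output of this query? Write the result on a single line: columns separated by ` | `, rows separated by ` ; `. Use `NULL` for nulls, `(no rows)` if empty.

LEFT JOIN keeps every suppliers row; unmatched ones get NULL for shipments columns.
Group by suppliers.id and compute SUM(m.qty). SUM over an all-NULL group is NULL.
  3: ids {5, 6, 10, 14} → SUM(m.qty)=549
  5: ids {2, 7, 9, 11, 12} → SUM(m.qty)=272
  6: ids {1, 3, 4, 8, 13} → SUM(m.qty)=681

Sam | 549 ; Bob | 272 ; Sol | 681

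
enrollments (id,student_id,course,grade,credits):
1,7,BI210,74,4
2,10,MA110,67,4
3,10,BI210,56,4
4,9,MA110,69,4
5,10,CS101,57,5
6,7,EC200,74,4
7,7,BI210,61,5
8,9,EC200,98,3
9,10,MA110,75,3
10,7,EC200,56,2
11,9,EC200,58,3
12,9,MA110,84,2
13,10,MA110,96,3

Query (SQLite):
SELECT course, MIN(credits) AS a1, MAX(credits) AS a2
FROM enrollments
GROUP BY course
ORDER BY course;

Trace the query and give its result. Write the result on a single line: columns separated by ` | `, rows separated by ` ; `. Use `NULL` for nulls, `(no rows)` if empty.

BI210 | 4 | 5 ; CS101 | 5 | 5 ; EC200 | 2 | 4 ; MA110 | 2 | 4

Group enrollments by course.
Per group compute: MIN(credits), MAX(credits).
  BI210: ids {1, 3, 7} → MIN(credits)=4, MAX(credits)=5
  CS101: ids {5} → MIN(credits)=5, MAX(credits)=5
  EC200: ids {6, 8, 10, 11} → MIN(credits)=2, MAX(credits)=4
  MA110: ids {2, 4, 9, 12, 13} → MIN(credits)=2, MAX(credits)=4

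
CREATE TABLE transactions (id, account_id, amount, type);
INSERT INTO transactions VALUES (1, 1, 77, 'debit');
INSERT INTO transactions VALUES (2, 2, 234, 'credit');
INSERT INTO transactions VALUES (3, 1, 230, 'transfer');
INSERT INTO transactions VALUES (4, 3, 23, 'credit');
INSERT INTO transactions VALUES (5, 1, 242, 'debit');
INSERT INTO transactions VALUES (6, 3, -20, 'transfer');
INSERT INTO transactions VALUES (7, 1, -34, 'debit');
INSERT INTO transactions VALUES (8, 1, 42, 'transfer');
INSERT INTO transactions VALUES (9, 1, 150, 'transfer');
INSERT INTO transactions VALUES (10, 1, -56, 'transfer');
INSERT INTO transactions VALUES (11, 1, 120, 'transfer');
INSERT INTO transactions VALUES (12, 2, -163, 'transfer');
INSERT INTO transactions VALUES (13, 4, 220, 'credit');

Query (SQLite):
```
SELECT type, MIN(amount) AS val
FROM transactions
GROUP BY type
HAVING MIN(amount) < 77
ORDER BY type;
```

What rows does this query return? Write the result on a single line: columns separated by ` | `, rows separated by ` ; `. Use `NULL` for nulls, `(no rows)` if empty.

Partition transactions by type; compute MIN(amount) within each group.
HAVING: keep groups where MIN(amount) < 77.
  credit: ids {2, 4, 13} → MIN(amount)=23
  debit: ids {1, 5, 7} → MIN(amount)=-34
  transfer: ids {3, 6, 8, 9, 10, 11, 12} → MIN(amount)=-163

credit | 23 ; debit | -34 ; transfer | -163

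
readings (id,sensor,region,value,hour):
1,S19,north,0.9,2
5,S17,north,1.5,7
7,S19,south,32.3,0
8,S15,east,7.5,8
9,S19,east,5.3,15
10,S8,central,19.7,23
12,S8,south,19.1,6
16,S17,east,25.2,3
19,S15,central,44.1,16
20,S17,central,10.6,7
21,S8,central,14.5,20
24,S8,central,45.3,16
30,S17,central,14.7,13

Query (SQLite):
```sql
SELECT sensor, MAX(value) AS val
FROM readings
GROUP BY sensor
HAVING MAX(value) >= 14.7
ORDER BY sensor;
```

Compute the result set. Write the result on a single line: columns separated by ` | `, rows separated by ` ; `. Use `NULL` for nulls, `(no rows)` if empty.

Partition readings by sensor; compute MAX(value) within each group.
HAVING: keep groups where MAX(value) >= 14.7.
  S15: ids {8, 19} → MAX(value)=44.1
  S17: ids {5, 16, 20, 30} → MAX(value)=25.2
  S19: ids {1, 7, 9} → MAX(value)=32.3
  S8: ids {10, 12, 21, 24} → MAX(value)=45.3

S15 | 44.1 ; S17 | 25.2 ; S19 | 32.3 ; S8 | 45.3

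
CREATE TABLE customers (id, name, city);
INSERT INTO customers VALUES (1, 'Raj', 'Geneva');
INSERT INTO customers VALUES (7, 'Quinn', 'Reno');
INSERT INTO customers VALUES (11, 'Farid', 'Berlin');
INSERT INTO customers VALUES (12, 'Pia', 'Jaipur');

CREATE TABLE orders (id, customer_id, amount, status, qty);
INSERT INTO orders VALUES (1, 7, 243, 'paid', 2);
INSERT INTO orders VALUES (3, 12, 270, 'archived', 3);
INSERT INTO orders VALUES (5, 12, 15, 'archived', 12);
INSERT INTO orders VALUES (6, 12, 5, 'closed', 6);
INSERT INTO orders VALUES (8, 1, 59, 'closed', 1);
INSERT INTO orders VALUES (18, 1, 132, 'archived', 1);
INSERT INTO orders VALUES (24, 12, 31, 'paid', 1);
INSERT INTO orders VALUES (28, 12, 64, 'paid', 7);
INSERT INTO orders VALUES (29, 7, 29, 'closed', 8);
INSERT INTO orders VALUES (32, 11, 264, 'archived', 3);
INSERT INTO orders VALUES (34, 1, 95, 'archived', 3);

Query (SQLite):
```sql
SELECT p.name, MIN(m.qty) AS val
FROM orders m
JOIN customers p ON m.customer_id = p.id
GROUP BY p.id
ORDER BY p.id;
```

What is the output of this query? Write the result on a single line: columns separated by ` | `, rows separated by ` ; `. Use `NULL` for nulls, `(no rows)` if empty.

Join each orders row to its customers via customer_id.
Group joined rows by customers.id; compute MIN(m.qty) per group.
  1: ids {8, 18, 34} → MIN(m.qty)=1
  7: ids {1, 29} → MIN(m.qty)=2
  11: ids {32} → MIN(m.qty)=3
  12: ids {3, 5, 6, 24, 28} → MIN(m.qty)=1

Raj | 1 ; Quinn | 2 ; Farid | 3 ; Pia | 1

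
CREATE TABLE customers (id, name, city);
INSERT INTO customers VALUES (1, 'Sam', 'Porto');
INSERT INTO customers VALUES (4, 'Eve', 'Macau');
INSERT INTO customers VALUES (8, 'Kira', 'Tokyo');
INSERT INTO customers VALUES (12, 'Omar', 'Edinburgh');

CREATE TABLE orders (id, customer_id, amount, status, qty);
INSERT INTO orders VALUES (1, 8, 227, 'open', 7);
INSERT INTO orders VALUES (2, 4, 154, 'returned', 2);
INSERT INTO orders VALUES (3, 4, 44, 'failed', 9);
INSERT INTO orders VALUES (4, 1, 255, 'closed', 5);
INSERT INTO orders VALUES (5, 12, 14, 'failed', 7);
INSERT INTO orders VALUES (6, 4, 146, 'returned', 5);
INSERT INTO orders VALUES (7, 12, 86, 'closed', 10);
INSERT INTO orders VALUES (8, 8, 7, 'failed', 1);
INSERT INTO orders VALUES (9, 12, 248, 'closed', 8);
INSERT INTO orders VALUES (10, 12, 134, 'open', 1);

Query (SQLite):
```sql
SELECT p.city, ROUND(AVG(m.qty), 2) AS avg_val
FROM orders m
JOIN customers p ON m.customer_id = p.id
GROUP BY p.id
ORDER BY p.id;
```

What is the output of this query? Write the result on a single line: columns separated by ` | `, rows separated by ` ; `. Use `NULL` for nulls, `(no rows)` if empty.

Porto | 5 ; Macau | 5.33 ; Tokyo | 4 ; Edinburgh | 6.5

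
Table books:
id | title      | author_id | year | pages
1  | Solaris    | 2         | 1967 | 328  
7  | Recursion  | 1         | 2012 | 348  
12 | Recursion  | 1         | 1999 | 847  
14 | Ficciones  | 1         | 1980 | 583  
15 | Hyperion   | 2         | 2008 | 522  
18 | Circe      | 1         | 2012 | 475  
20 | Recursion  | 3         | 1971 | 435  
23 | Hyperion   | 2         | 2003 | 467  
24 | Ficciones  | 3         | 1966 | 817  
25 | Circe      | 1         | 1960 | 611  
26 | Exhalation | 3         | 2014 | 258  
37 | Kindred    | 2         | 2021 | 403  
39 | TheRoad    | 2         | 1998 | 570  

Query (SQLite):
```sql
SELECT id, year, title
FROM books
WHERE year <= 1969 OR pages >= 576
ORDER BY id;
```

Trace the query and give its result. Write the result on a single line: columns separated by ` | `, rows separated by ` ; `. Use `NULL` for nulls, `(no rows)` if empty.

1 | 1967 | Solaris ; 12 | 1999 | Recursion ; 14 | 1980 | Ficciones ; 24 | 1966 | Ficciones ; 25 | 1960 | Circe

year <= 1969: ids {1, 24, 25}
pages >= 576: ids {12, 14, 24, 25}
Combine with OR.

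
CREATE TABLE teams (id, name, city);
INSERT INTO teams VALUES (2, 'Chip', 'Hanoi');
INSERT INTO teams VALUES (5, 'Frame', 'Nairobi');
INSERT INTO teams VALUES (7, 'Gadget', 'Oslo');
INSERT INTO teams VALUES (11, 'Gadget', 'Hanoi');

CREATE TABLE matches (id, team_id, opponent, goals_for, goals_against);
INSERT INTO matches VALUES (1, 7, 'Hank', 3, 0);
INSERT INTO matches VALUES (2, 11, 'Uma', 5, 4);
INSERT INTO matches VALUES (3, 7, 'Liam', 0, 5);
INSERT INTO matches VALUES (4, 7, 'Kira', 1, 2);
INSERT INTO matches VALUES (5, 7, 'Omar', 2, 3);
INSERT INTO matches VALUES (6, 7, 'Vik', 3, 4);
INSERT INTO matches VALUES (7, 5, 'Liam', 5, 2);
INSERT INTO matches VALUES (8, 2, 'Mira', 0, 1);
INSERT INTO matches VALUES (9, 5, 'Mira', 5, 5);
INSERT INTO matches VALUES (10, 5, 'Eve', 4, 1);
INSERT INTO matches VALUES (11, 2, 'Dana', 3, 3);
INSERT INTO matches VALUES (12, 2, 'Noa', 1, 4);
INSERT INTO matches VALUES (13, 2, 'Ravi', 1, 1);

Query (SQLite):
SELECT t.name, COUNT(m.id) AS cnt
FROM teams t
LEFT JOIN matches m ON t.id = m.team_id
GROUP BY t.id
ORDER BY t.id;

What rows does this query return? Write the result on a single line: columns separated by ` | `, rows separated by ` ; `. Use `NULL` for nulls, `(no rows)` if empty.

Chip | 4 ; Frame | 3 ; Gadget | 5 ; Gadget | 1

LEFT JOIN keeps every teams row; unmatched ones get NULL for matches columns.
Group by teams.id and compute COUNT(m.id). COUNT(col) of an all-NULL group is 0.
  2: ids {8, 11, 12, 13} → COUNT(m.id)=4
  5: ids {7, 9, 10} → COUNT(m.id)=3
  7: ids {1, 3, 4, 5, 6} → COUNT(m.id)=5
  11: ids {2} → COUNT(m.id)=1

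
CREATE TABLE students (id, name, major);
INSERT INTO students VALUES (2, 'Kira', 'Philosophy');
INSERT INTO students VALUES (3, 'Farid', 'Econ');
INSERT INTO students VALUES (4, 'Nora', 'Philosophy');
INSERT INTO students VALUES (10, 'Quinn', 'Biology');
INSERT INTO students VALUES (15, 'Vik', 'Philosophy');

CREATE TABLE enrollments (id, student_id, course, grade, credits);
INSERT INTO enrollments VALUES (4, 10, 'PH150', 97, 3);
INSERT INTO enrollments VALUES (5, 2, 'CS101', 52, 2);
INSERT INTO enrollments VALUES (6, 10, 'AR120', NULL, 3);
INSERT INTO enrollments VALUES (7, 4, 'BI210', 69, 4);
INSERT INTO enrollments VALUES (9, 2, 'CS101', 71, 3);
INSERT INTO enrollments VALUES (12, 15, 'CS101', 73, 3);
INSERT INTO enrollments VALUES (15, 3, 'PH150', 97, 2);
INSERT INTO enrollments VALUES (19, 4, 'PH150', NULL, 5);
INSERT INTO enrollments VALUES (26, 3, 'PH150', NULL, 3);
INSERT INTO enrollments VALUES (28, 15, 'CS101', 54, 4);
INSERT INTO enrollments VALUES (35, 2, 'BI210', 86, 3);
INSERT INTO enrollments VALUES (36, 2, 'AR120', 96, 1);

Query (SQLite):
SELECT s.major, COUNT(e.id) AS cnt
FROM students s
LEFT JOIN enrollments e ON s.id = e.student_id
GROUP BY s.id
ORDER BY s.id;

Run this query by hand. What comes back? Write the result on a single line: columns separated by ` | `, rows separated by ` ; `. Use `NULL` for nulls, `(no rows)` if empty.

LEFT JOIN keeps every students row; unmatched ones get NULL for enrollments columns.
Group by students.id and compute COUNT(e.id). COUNT(col) of an all-NULL group is 0.
  2: ids {5, 9, 35, 36} → COUNT(e.id)=4
  3: ids {15, 26} → COUNT(e.id)=2
  4: ids {7, 19} → COUNT(e.id)=2
  10: ids {4, 6} → COUNT(e.id)=2
  15: ids {12, 28} → COUNT(e.id)=2

Philosophy | 4 ; Econ | 2 ; Philosophy | 2 ; Biology | 2 ; Philosophy | 2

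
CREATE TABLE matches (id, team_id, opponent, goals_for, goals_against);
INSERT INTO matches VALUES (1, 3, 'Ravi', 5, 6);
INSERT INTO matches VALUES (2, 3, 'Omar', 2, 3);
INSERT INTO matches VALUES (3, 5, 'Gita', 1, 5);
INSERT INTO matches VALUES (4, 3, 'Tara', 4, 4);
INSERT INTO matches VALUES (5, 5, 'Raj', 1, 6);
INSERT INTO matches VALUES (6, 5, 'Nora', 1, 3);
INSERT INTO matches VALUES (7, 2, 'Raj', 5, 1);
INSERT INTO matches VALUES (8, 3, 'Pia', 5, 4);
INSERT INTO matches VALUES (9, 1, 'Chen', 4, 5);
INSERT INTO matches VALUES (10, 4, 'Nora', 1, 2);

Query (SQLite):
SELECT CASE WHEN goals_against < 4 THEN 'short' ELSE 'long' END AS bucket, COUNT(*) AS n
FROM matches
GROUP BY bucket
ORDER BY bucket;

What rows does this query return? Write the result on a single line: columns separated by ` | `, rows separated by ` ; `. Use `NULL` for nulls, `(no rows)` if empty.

Bucket rows by goals_against < 4 → 'short' else 'long'; count each bucket.

long | 6 ; short | 4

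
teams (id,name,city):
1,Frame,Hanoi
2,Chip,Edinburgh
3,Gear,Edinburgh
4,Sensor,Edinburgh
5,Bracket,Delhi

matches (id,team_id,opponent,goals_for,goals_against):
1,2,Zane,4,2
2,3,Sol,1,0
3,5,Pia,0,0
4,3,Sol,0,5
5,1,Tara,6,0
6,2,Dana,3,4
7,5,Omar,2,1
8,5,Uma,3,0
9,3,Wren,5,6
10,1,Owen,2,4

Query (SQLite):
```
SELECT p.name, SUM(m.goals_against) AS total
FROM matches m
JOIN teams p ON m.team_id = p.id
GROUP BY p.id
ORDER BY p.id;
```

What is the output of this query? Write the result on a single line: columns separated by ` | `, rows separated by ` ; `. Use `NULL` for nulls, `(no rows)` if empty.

Join each matches row to its teams via team_id.
Group joined rows by teams.id; compute SUM(m.goals_against) per group.
  1: ids {5, 10} → SUM(m.goals_against)=4
  2: ids {1, 6} → SUM(m.goals_against)=6
  3: ids {2, 4, 9} → SUM(m.goals_against)=11
  5: ids {3, 7, 8} → SUM(m.goals_against)=1

Frame | 4 ; Chip | 6 ; Gear | 11 ; Bracket | 1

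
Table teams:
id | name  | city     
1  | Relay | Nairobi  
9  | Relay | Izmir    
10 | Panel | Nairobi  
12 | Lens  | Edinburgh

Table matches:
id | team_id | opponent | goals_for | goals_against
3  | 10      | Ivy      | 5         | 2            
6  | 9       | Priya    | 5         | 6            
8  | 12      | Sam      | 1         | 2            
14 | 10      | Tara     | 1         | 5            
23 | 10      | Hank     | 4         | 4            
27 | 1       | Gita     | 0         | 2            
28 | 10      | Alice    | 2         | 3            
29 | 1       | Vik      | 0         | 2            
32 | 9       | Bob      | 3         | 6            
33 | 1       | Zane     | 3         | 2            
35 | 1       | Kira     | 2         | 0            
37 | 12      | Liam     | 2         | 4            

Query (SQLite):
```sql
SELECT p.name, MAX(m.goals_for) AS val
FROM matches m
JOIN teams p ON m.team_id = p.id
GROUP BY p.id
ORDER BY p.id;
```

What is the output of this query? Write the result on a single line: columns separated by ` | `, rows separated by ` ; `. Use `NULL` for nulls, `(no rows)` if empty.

Relay | 3 ; Relay | 5 ; Panel | 5 ; Lens | 2

Join each matches row to its teams via team_id.
Group joined rows by teams.id; compute MAX(m.goals_for) per group.
  1: ids {27, 29, 33, 35} → MAX(m.goals_for)=3
  9: ids {6, 32} → MAX(m.goals_for)=5
  10: ids {3, 14, 23, 28} → MAX(m.goals_for)=5
  12: ids {8, 37} → MAX(m.goals_for)=2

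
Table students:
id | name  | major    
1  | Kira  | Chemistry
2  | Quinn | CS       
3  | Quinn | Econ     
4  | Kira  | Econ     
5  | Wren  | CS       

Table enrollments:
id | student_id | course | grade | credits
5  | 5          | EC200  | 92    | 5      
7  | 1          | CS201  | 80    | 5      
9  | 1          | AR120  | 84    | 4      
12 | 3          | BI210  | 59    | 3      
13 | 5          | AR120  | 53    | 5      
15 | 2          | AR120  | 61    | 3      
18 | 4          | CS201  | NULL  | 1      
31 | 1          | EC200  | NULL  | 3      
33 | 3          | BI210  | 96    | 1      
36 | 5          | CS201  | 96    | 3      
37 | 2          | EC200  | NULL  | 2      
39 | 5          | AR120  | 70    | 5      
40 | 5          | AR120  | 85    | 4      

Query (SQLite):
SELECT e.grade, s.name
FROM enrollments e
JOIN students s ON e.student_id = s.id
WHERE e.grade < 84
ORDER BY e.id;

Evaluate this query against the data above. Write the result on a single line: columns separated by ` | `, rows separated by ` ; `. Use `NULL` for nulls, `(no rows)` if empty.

80 | Kira ; 59 | Quinn ; 53 | Wren ; 61 | Quinn ; 70 | Wren

Each enrollments row matches the students row where student_id = students.id.
Then keep rows with e.grade < 84.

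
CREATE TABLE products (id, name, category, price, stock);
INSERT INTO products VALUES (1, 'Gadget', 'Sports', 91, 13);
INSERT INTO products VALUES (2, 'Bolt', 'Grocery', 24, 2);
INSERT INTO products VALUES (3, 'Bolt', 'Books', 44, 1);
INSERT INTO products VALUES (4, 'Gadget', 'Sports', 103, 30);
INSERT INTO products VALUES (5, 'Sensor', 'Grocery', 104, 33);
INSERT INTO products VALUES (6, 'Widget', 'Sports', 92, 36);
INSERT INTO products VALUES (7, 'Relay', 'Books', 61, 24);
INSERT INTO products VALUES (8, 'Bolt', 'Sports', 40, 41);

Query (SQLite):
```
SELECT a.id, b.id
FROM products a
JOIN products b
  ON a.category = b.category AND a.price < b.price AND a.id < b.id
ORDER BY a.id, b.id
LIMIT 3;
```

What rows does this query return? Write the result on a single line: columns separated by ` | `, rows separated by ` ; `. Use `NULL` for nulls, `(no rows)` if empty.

Pairs (a,b) with same category, a.price < b.price, a.id < b.id.
category groups: Books:{3,7} Grocery:{2,5} Sports:{1,4,6,8}
Ordered by (a.id, b.id); first 3.

1 | 4 ; 1 | 6 ; 2 | 5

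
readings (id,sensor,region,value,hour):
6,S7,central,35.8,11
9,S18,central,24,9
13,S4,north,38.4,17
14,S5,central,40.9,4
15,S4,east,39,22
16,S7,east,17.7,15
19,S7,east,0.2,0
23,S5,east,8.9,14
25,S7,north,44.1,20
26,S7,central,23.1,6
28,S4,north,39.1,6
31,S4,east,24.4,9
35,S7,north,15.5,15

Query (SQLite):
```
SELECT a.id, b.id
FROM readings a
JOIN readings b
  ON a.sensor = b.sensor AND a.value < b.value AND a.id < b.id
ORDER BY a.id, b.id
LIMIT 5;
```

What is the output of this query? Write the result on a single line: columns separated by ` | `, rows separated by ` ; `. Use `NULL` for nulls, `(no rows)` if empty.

Pairs (a,b) with same sensor, a.value < b.value, a.id < b.id.
sensor groups: S18:{9} S4:{13,15,28,31} S5:{14,23} S7:{6,16,19,25,26,35}
Ordered by (a.id, b.id); first 5.

6 | 25 ; 13 | 15 ; 13 | 28 ; 15 | 28 ; 16 | 25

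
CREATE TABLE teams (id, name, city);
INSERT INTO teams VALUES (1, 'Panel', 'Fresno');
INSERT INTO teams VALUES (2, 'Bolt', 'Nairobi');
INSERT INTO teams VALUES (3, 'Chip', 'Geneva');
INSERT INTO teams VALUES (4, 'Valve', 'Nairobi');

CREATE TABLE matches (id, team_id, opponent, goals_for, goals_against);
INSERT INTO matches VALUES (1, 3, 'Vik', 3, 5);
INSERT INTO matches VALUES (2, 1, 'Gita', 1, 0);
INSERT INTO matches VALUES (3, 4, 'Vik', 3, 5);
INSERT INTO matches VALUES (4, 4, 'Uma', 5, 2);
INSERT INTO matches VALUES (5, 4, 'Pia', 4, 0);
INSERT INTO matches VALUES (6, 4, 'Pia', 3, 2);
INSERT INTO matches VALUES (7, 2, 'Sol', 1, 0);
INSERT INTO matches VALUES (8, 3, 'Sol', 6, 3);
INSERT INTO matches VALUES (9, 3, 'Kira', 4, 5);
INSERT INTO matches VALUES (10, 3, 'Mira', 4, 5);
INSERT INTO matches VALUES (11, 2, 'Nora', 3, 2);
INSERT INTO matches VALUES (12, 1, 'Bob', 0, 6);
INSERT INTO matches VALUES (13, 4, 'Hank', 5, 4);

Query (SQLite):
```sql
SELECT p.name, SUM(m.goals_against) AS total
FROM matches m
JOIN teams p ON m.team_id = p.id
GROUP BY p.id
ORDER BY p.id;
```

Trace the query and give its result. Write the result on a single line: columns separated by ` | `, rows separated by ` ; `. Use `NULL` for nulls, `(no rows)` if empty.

Join each matches row to its teams via team_id.
Group joined rows by teams.id; compute SUM(m.goals_against) per group.
  1: ids {2, 12} → SUM(m.goals_against)=6
  2: ids {7, 11} → SUM(m.goals_against)=2
  3: ids {1, 8, 9, 10} → SUM(m.goals_against)=18
  4: ids {3, 4, 5, 6, 13} → SUM(m.goals_against)=13

Panel | 6 ; Bolt | 2 ; Chip | 18 ; Valve | 13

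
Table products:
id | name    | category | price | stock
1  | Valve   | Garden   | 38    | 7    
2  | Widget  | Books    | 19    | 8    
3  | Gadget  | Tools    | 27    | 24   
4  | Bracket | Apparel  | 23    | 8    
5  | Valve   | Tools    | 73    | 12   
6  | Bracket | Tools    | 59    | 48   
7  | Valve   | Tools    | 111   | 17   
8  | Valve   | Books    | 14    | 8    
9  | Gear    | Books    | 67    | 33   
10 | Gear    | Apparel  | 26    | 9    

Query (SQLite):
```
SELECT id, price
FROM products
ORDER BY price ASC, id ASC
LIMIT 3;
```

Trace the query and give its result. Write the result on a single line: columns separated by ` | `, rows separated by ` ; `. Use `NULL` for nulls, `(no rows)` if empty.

8 | 14 ; 2 | 19 ; 4 | 23

Sort by price asc, tiebreak id asc: (14, id=8), (19, id=2), (23, id=4), (26, id=10), (27, id=3), (38, id=1) …. Take first 3.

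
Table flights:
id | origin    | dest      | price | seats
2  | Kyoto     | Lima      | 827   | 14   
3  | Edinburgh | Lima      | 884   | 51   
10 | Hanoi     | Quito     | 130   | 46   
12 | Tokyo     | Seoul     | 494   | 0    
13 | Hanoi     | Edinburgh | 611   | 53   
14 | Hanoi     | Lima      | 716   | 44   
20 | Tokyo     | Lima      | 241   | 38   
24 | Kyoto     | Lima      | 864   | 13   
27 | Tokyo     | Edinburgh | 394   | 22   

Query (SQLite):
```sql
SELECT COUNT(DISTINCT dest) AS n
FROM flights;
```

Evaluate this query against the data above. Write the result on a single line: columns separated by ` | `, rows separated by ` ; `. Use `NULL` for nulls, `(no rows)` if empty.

4

Count distinct non-NULL dest values.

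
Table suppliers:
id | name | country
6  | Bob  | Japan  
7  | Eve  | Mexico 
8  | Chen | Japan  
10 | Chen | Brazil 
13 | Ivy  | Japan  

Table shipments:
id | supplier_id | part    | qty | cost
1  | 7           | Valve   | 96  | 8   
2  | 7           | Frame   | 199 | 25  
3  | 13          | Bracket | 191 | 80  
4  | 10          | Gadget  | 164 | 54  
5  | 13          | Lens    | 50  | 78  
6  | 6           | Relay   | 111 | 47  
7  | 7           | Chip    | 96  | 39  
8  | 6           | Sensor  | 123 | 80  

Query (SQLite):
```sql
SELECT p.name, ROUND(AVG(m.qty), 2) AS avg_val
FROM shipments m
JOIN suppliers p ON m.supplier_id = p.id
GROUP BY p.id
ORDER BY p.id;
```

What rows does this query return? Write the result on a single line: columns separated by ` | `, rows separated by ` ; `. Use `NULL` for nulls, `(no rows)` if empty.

Bob | 117 ; Eve | 130.33 ; Chen | 164 ; Ivy | 120.5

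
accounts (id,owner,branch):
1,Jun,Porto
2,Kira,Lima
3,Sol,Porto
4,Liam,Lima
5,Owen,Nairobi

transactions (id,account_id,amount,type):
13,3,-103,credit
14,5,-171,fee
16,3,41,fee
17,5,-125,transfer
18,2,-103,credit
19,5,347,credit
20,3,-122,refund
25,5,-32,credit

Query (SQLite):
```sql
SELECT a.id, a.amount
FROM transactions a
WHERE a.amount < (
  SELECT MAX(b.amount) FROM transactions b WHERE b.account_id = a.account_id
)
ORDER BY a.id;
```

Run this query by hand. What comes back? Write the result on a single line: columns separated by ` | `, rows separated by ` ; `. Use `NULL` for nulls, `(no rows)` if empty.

13 | -103 ; 14 | -171 ; 17 | -125 ; 20 | -122 ; 25 | -32

For each transactions row a, compute MAX(amount) over rows sharing a.account_id.
Keep row a if a.amount < that per-group MAX.
  account_id=2: MAX(amount) = -103
  account_id=3: MAX(amount) = 41
  account_id=5: MAX(amount) = 347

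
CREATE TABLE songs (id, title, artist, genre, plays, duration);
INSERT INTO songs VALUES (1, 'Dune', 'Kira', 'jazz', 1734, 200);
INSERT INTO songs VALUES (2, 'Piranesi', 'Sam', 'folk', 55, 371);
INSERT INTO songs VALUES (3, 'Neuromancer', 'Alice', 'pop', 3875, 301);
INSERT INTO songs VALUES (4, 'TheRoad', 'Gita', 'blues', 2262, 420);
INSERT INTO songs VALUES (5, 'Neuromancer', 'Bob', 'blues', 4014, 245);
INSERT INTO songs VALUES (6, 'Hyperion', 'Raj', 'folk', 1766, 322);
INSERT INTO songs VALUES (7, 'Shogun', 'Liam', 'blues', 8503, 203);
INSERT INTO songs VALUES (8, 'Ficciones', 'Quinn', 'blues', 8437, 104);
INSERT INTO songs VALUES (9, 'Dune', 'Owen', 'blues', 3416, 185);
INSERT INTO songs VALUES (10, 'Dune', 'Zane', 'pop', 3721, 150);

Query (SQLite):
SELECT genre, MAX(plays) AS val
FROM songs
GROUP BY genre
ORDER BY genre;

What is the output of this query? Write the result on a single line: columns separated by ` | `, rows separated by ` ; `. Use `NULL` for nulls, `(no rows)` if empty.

Partition songs by genre; compute MAX(plays) within each group.
  blues: ids {4, 5, 7, 8, 9} → MAX(plays)=8503
  folk: ids {2, 6} → MAX(plays)=1766
  jazz: ids {1} → MAX(plays)=1734
  pop: ids {3, 10} → MAX(plays)=3875

blues | 8503 ; folk | 1766 ; jazz | 1734 ; pop | 3875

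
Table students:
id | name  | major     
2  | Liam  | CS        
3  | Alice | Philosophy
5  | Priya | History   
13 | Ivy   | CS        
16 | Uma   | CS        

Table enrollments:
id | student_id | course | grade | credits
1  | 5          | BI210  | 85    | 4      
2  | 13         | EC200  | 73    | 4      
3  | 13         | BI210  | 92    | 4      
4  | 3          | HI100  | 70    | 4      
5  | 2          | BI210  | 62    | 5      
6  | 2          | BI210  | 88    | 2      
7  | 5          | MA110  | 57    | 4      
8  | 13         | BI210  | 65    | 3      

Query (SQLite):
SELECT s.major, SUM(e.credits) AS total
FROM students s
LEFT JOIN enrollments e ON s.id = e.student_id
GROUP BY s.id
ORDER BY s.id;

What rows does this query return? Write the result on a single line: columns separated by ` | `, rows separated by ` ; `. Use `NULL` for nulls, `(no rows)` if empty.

LEFT JOIN keeps every students row; unmatched ones get NULL for enrollments columns.
Group by students.id and compute SUM(e.credits). SUM over an all-NULL group is NULL.
  2: ids {5, 6} → SUM(e.credits)=7
  3: ids {4} → SUM(e.credits)=4
  5: ids {1, 7} → SUM(e.credits)=8
  13: ids {2, 3, 8} → SUM(e.credits)=11
  16: ids {—} → SUM(e.credits)=NULL

CS | 7 ; Philosophy | 4 ; History | 8 ; CS | 11 ; CS | NULL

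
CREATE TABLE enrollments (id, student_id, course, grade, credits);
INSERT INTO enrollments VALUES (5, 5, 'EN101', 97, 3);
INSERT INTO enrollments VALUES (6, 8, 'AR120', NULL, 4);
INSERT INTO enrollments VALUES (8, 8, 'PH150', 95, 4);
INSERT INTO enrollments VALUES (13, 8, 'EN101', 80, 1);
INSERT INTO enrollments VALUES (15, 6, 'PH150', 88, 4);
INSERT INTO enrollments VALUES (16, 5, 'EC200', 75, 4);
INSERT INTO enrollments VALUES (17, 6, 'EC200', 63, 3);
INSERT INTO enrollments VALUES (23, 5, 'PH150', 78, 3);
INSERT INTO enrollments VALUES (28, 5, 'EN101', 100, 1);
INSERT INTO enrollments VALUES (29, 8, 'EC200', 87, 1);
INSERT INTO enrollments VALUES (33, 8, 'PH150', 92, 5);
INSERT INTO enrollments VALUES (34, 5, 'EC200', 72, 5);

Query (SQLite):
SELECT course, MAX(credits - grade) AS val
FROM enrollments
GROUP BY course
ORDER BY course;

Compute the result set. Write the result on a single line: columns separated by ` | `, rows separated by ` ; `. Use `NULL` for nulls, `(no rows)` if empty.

AR120 | NULL ; EC200 | -60 ; EN101 | -79 ; PH150 | -75

For each row compute credits - grade.
Group by course; take MAX of the expression per group.
  AR120: ids {6} → MAX(credits - grade)=NULL
  EC200: ids {16, 17, 29, 34} → MAX(credits - grade)=-60
  EN101: ids {5, 13, 28} → MAX(credits - grade)=-79
  PH150: ids {8, 15, 23, 33} → MAX(credits - grade)=-75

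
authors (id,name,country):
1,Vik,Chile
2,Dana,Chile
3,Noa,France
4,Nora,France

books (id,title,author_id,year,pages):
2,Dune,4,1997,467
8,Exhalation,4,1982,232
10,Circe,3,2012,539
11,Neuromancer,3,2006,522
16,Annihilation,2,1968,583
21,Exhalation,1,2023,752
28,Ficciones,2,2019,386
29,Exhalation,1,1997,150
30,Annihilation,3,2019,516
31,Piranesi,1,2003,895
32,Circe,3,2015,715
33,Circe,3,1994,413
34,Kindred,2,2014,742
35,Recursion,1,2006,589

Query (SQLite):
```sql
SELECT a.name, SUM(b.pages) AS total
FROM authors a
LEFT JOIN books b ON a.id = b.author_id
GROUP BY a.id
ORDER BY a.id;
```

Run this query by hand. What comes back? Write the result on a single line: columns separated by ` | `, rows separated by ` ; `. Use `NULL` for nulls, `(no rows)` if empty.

Vik | 2386 ; Dana | 1711 ; Noa | 2705 ; Nora | 699

LEFT JOIN keeps every authors row; unmatched ones get NULL for books columns.
Group by authors.id and compute SUM(b.pages). SUM over an all-NULL group is NULL.
  1: ids {21, 29, 31, 35} → SUM(b.pages)=2386
  2: ids {16, 28, 34} → SUM(b.pages)=1711
  3: ids {10, 11, 30, 32, 33} → SUM(b.pages)=2705
  4: ids {2, 8} → SUM(b.pages)=699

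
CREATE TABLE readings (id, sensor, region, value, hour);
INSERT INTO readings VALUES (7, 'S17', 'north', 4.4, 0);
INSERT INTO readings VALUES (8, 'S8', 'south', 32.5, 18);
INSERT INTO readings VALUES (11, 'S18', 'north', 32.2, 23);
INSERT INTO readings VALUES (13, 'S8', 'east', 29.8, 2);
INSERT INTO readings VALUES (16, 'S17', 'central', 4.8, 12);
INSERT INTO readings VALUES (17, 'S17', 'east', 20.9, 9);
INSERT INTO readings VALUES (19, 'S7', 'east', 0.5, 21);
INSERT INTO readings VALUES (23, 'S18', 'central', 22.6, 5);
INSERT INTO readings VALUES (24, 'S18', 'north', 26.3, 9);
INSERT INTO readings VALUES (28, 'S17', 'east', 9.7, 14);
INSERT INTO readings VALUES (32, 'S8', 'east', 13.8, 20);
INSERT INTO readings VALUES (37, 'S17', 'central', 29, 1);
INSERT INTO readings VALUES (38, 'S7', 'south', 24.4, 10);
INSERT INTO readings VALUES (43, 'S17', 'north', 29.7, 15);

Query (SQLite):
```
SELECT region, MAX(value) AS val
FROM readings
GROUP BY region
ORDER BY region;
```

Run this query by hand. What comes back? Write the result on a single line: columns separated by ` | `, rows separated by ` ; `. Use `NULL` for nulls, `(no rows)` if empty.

Partition readings by region; compute MAX(value) within each group.
  central: ids {16, 23, 37} → MAX(value)=29
  east: ids {13, 17, 19, 28, 32} → MAX(value)=29.8
  north: ids {7, 11, 24, 43} → MAX(value)=32.2
  south: ids {8, 38} → MAX(value)=32.5

central | 29 ; east | 29.8 ; north | 32.2 ; south | 32.5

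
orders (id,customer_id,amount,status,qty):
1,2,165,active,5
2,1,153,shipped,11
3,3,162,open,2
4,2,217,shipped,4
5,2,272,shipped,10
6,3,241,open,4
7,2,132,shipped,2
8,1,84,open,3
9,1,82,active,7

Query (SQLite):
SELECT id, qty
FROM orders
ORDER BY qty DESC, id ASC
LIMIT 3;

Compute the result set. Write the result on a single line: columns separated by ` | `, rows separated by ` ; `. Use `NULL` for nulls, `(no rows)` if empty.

2 | 11 ; 5 | 10 ; 9 | 7

Sort by qty desc, tiebreak id asc: (11, id=2), (10, id=5), (7, id=9), (5, id=1), (4, id=4), (4, id=6) …. Take first 3.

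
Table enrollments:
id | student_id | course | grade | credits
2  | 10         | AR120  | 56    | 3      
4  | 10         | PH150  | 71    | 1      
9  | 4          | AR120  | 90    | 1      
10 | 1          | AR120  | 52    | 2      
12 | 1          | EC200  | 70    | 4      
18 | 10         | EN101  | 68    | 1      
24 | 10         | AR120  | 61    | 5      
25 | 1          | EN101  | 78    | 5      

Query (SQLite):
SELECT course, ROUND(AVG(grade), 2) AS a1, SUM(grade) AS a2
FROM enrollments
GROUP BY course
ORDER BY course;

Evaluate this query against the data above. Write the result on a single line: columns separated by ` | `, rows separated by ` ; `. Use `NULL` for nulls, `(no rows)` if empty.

Group enrollments by course.
Per group compute: ROUND(AVG(grade), 2), SUM(grade).
  AR120: ids {2, 9, 10, 24} → ROUND(AVG(grade), 2)=64.75, SUM(grade)=259
  EC200: ids {12} → ROUND(AVG(grade), 2)=70, SUM(grade)=70
  EN101: ids {18, 25} → ROUND(AVG(grade), 2)=73, SUM(grade)=146
  PH150: ids {4} → ROUND(AVG(grade), 2)=71, SUM(grade)=71

AR120 | 64.75 | 259 ; EC200 | 70 | 70 ; EN101 | 73 | 146 ; PH150 | 71 | 71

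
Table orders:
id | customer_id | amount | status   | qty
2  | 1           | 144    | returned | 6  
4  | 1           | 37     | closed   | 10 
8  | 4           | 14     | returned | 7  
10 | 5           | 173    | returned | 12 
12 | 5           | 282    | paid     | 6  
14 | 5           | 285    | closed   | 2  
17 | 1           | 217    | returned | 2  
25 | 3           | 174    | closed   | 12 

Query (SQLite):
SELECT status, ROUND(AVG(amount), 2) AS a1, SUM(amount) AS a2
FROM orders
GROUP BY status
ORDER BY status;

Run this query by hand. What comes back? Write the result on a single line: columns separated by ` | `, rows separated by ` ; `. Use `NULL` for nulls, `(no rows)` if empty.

closed | 165.33 | 496 ; paid | 282 | 282 ; returned | 137 | 548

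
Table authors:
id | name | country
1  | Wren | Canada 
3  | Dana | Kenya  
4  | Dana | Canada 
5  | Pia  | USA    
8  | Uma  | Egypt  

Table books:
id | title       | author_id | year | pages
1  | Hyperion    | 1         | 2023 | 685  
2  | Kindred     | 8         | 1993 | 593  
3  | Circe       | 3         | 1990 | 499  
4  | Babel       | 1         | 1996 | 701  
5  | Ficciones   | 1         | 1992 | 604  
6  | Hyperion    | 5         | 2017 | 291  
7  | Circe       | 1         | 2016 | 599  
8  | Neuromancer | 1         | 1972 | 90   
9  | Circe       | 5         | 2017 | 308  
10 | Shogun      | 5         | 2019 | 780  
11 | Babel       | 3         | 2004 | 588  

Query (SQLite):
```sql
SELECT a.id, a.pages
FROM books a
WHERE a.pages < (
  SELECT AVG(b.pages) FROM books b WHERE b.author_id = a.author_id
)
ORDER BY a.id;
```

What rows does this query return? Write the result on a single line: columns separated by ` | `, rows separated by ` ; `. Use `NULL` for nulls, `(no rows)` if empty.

3 | 499 ; 6 | 291 ; 8 | 90 ; 9 | 308

For each books row a, compute AVG(pages) over rows sharing a.author_id.
Keep row a if a.pages < that per-group AVG.
  author_id=1: AVG(pages) = 535.8
  author_id=3: AVG(pages) = 543.5
  author_id=5: AVG(pages) = 459.666667
  author_id=8: AVG(pages) = 593.0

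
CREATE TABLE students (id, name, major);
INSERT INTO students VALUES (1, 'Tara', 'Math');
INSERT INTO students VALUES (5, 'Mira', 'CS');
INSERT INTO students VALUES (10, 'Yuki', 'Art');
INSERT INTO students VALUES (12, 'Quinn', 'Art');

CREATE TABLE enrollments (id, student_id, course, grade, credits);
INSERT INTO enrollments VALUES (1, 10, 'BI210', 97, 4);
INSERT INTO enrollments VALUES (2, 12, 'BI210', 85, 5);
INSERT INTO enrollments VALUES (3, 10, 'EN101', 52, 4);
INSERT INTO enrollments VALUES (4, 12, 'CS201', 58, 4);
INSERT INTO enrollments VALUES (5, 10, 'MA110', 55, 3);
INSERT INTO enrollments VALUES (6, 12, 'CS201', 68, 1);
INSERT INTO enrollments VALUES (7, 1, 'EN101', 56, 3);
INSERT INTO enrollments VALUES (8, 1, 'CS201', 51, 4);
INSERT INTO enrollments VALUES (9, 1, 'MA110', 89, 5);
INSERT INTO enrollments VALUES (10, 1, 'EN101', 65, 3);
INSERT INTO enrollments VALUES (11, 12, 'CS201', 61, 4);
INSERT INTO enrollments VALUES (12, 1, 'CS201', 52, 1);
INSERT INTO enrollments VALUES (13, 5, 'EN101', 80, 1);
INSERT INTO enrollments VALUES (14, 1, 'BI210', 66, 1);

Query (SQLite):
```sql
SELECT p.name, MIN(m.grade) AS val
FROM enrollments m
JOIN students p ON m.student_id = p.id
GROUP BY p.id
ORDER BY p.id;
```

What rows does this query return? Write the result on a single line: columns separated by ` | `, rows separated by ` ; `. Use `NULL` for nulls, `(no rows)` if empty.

Join each enrollments row to its students via student_id.
Group joined rows by students.id; compute MIN(m.grade) per group.
  1: ids {7, 8, 9, 10, 12, 14} → MIN(m.grade)=51
  5: ids {13} → MIN(m.grade)=80
  10: ids {1, 3, 5} → MIN(m.grade)=52
  12: ids {2, 4, 6, 11} → MIN(m.grade)=58

Tara | 51 ; Mira | 80 ; Yuki | 52 ; Quinn | 58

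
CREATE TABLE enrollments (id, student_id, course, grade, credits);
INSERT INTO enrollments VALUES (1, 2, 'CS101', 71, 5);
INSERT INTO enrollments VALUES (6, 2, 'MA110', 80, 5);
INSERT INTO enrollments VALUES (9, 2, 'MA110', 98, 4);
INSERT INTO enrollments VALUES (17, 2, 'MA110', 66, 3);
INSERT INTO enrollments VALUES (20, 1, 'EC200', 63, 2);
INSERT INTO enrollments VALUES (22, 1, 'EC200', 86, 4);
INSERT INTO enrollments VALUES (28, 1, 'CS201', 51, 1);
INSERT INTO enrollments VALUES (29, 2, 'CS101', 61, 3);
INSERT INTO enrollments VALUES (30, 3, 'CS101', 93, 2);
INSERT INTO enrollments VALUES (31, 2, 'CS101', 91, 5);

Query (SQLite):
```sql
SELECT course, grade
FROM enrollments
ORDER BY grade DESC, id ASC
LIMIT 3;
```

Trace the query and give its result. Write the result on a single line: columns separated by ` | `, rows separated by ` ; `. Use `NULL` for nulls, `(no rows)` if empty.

Sort by grade desc, tiebreak id asc: (98, id=9), (93, id=30), (91, id=31), (86, id=22), (80, id=6), (71, id=1) …. Take first 3.

MA110 | 98 ; CS101 | 93 ; CS101 | 91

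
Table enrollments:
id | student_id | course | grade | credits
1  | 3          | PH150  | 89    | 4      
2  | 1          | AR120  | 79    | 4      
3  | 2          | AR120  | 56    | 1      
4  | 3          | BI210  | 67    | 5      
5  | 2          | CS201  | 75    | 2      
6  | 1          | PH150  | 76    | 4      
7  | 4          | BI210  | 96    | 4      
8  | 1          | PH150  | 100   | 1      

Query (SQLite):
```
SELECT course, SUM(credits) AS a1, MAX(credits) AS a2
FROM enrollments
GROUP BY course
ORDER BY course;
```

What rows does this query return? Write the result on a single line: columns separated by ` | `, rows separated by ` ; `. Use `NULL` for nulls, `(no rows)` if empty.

AR120 | 5 | 4 ; BI210 | 9 | 5 ; CS201 | 2 | 2 ; PH150 | 9 | 4

Group enrollments by course.
Per group compute: SUM(credits), MAX(credits).
  AR120: ids {2, 3} → SUM(credits)=5, MAX(credits)=4
  BI210: ids {4, 7} → SUM(credits)=9, MAX(credits)=5
  CS201: ids {5} → SUM(credits)=2, MAX(credits)=2
  PH150: ids {1, 6, 8} → SUM(credits)=9, MAX(credits)=4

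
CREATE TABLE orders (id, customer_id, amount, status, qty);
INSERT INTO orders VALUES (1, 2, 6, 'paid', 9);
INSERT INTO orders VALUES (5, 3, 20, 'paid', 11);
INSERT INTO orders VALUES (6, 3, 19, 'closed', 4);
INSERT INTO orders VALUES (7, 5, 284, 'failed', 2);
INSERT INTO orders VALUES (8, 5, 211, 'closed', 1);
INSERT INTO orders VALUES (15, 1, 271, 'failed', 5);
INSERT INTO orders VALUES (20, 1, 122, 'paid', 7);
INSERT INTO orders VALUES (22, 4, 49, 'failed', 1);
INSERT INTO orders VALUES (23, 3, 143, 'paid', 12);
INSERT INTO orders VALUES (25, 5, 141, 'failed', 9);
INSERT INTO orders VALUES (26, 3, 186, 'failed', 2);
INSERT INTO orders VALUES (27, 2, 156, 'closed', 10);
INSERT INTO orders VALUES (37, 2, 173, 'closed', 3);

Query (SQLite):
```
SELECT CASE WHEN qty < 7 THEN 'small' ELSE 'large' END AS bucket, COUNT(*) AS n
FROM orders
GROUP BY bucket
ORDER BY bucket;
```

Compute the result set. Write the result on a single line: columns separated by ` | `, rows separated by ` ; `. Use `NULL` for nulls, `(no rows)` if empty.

Bucket rows by qty < 7 → 'small' else 'large'; count each bucket.

large | 6 ; small | 7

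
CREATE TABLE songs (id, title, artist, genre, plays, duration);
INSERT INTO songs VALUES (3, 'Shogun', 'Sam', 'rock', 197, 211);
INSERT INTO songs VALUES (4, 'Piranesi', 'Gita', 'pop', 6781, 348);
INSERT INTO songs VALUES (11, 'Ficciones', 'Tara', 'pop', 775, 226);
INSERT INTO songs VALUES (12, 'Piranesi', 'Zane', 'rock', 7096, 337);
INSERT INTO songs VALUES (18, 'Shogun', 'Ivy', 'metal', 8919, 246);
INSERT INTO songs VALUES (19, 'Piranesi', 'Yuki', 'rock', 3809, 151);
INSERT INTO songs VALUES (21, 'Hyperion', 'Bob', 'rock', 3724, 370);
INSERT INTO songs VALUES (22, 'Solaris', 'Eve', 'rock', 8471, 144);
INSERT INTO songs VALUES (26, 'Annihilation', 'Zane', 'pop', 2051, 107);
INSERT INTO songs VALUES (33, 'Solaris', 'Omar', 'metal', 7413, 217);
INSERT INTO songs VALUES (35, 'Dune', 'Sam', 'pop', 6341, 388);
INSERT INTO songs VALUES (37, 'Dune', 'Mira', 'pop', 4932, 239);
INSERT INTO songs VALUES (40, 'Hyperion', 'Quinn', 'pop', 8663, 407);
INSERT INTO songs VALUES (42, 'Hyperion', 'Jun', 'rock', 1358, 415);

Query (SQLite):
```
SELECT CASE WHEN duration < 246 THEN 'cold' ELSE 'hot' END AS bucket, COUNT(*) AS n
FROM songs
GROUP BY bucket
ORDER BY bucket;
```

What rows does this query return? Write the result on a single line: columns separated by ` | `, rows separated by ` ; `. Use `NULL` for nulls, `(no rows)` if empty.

cold | 7 ; hot | 7

Bucket rows by duration < 246 → 'cold' else 'hot'; count each bucket.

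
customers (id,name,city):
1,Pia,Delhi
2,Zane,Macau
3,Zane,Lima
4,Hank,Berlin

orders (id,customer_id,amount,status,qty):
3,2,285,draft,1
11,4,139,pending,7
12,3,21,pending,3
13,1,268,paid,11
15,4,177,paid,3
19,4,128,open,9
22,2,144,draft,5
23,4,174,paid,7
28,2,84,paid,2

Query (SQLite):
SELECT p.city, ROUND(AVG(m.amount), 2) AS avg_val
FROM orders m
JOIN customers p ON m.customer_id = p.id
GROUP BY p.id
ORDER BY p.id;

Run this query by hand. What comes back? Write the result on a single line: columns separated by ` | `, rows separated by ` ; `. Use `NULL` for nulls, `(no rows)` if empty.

Join each orders row to its customers via customer_id.
Group joined rows by customers.id; compute ROUND(AVG(m.amount), 2) per group.
  1: ids {13} → ROUND(AVG(m.amount), 2)=268
  2: ids {3, 22, 28} → ROUND(AVG(m.amount), 2)=171
  3: ids {12} → ROUND(AVG(m.amount), 2)=21
  4: ids {11, 15, 19, 23} → ROUND(AVG(m.amount), 2)=154.5

Delhi | 268 ; Macau | 171 ; Lima | 21 ; Berlin | 154.5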